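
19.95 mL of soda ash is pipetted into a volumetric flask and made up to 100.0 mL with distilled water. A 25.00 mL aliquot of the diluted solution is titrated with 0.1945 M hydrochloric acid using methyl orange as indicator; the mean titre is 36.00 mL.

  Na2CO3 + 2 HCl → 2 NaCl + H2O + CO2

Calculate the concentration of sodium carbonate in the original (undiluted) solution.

0.7020 M

n(HCl) = 0.03600 × 0.1945 = 7.002 × 10^-3 mol
From the 1:2 ratio, n(Na2CO3) in the aliquot = 1/2 × 7.002 × 10^-3 = 3.501 × 10^-3 mol
[Na2CO3]_dilute = 3.501 × 10^-3 / 0.02500 = 0.1400 mol/L
Dilution factor = 100.0 / 19.95 = 5.013
[Na2CO3]_stock = 0.1400 × 5.013 = 0.7020 mol/L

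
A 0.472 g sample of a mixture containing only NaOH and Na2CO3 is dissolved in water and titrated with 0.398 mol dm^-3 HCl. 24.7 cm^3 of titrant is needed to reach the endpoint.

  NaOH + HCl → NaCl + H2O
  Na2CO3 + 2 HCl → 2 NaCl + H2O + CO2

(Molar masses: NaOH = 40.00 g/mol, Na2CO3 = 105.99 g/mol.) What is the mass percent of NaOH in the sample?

31.9 %

n(HCl) = 0.0247 × 0.398 = 9.83 × 10^-3 mol
Let x = n(NaOH), y = n(Na2CO3).
Titrant: 1x + 2y = 9.83 × 10^-3;  mass: 40.00x + 105.99y = 0.472
Solving, x = 3.77 × 10^-3 mol, y = 3.03 × 10^-3 mol
mass of NaOH = 3.77 × 10^-3 × 40.00 = 0.151 g
% NaOH = 0.151 / 0.472 × 100 = 31.9 %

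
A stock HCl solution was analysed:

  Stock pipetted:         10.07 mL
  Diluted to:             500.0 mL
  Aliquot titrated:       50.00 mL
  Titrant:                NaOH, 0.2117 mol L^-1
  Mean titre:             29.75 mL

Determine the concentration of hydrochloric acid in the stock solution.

HCl + NaOH → NaCl + H2O
n(NaOH) = 0.02975 × 0.2117 = 6.298 × 10^-3 mol
n(HCl) in the aliquot = 6.298 × 10^-3 mol (1:1 ratio)
[HCl]_dilute = 6.298 × 10^-3 / 0.05000 = 0.1260 mol/L
Dilution factor = 500.0 / 10.07 = 49.65
[HCl]_stock = 0.1260 × 49.65 = 6.254 mol/L

6.254 mol/L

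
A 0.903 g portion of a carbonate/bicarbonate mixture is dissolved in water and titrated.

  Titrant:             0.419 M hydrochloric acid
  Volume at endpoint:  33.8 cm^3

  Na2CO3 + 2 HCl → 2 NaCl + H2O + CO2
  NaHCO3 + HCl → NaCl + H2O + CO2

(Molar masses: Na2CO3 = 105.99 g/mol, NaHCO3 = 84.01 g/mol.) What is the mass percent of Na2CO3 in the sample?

54.3 %

n(HCl) = 0.0338 × 0.419 = 0.0142 mol
Let x = n(Na2CO3), y = n(NaHCO3).
Titrant: 2x + 1y = 0.0142;  mass: 105.99x + 84.01y = 0.903
Solving, x = 4.62 × 10^-3 mol, y = 4.92 × 10^-3 mol
mass of Na2CO3 = 4.62 × 10^-3 × 105.99 = 0.490 g
% Na2CO3 = 0.490 / 0.903 × 100 = 54.3 %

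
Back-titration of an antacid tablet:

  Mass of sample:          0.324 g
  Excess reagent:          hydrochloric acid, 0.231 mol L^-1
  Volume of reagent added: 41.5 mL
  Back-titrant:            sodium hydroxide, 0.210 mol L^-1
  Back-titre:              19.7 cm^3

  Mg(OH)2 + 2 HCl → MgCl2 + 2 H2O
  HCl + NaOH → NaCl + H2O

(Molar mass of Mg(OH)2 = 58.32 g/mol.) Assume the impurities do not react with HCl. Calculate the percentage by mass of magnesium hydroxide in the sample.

n(HCl) added = 0.0415 × 0.231 = 9.59 × 10^-3 mol
n(NaOH) used in back-titration = 0.0197 × 0.210 = 4.14 × 10^-3 mol
n(HCl) left over = 4.14 × 10^-3 mol (1:1 ratio)
n(HCl) consumed by analyte = 9.59 × 10^-3 − 4.14 × 10^-3 = 5.45 × 10^-3 mol
From the 1:2 ratio, n(Mg(OH)2) = 1/2 × 5.45 × 10^-3 = 2.72 × 10^-3 mol
mass of Mg(OH)2 = 2.72 × 10^-3 × 58.32 = 0.159 g
% Mg(OH)2 = 0.159 / 0.324 × 100 = 49.0 %

49.0 %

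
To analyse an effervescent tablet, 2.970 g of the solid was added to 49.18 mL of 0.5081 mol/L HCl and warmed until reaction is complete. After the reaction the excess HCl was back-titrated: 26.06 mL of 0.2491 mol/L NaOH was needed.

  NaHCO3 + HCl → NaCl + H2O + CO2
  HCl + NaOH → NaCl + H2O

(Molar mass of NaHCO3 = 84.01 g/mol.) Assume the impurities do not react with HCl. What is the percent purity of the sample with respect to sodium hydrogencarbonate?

n(HCl) added = 0.04918 × 0.5081 = 0.02499 mol
n(NaOH) used in back-titration = 0.02606 × 0.2491 = 6.492 × 10^-3 mol
n(HCl) left over = 6.492 × 10^-3 mol (1:1 ratio)
n(HCl) consumed by analyte = 0.02499 − 6.492 × 10^-3 = 0.01850 mol
n(NaHCO3) = 0.01850 mol (1:1 ratio)
mass of NaHCO3 = 0.01850 × 84.01 = 1.554 g
% NaHCO3 = 1.554 / 2.970 × 100 = 52.32 %

52.32 %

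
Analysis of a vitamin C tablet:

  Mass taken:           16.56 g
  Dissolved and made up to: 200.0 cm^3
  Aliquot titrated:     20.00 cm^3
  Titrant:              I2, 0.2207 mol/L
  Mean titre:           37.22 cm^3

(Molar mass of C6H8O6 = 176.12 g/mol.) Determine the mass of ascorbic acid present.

14.47 g

C6H8O6 + I2 → C6H6O6 + 2 HI
n(I2) per titration = 0.03722 × 0.2207 = 8.214 × 10^-3 mol
n(C6H8O6) in each aliquot = 8.214 × 10^-3 mol (1:1 ratio)
n(C6H8O6) in the whole flask = 8.214 × 10^-3 × 200.0/20.00 = 0.08214 mol
mass of C6H8O6 = 0.08214 × 176.12 = 14.47 g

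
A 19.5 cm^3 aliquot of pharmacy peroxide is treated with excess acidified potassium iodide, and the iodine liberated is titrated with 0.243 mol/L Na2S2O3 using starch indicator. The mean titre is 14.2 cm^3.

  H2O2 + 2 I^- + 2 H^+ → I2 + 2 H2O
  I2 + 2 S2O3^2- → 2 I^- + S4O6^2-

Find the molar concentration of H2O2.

0.0885 mol/L

n(S2O3^2-) = 0.0142 × 0.243 = 3.45 × 10^-3 mol
n(I2) = n(S2O3^2-)/2 = 1.73 × 10^-3 mol
n(H2O2) in the aliquot = 1.73 × 10^-3 mol (1:1 ratio)
[H2O2] = 1.73 × 10^-3 / 0.0195 = 0.0885 mol/L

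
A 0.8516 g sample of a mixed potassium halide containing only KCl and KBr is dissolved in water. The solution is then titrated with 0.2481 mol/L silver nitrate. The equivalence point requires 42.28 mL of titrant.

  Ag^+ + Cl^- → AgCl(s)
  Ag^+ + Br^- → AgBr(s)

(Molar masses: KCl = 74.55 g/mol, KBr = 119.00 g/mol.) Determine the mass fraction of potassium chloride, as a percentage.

78.12 %

n(AgNO3) = 0.04228 × 0.2481 = 0.01049 mol
Let x = n(KCl), y = n(KBr).
Titrant: 1x + 1y = 0.01049;  mass: 74.55x + 119.00y = 0.8516
Solving, x = 8.924 × 10^-3 mol, y = 1.566 × 10^-3 mol
mass of KCl = 8.924 × 10^-3 × 74.55 = 0.6653 g
% KCl = 0.6653 / 0.8516 × 100 = 78.12 %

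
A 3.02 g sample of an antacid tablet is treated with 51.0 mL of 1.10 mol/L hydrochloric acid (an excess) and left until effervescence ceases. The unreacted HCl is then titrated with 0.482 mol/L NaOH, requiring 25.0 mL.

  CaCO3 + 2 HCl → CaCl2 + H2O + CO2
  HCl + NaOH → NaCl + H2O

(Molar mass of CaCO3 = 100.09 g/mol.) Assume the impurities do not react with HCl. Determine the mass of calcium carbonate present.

n(HCl) added = 0.0510 × 1.10 = 0.0561 mol
n(NaOH) used in back-titration = 0.0250 × 0.482 = 0.0120 mol
n(HCl) left over = 0.0120 mol (1:1 ratio)
n(HCl) consumed by analyte = 0.0561 − 0.0120 = 0.0441 mol
From the 1:2 ratio, n(CaCO3) = 1/2 × 0.0441 = 0.0220 mol
mass of CaCO3 = 0.0220 × 100.09 = 2.20 g

2.20 g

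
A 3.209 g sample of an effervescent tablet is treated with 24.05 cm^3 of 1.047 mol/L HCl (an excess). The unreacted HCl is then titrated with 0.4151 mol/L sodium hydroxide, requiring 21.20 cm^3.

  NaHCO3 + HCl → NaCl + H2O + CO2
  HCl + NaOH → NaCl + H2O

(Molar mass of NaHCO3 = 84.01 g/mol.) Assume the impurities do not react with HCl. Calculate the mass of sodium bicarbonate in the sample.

n(HCl) added = 0.02405 × 1.047 = 0.02518 mol
n(NaOH) used in back-titration = 0.02120 × 0.4151 = 8.800 × 10^-3 mol
n(HCl) left over = 8.800 × 10^-3 mol (1:1 ratio)
n(HCl) consumed by analyte = 0.02518 − 8.800 × 10^-3 = 0.01638 mol
n(NaHCO3) = 0.01638 mol (1:1 ratio)
mass of NaHCO3 = 0.01638 × 84.01 = 1.376 g

1.376 g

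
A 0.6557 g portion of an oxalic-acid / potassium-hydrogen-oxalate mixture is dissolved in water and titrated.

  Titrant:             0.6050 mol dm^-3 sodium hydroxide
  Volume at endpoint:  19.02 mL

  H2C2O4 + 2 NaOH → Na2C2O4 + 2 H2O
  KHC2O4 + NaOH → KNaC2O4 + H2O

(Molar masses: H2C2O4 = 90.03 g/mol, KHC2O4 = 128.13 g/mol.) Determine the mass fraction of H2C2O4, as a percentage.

n(NaOH) = 0.01902 × 0.6050 = 0.01151 mol
Let x = n(H2C2O4), y = n(KHC2O4).
Titrant: 2x + 1y = 0.01151;  mass: 90.03x + 128.13y = 0.6557
Solving, x = 4.925 × 10^-3 mol, y = 1.657 × 10^-3 mol
mass of H2C2O4 = 4.925 × 10^-3 × 90.03 = 0.4434 g
% H2C2O4 = 0.4434 / 0.6557 × 100 = 67.62 %

67.62 %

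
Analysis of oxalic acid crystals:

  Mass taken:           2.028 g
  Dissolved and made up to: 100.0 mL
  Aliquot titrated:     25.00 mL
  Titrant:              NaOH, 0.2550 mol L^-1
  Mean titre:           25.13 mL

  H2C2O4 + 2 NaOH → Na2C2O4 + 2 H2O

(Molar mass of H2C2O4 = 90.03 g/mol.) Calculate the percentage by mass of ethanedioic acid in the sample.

n(NaOH) per titration = 0.02513 × 0.2550 = 6.408 × 10^-3 mol
From the 1:2 ratio, n(H2C2O4) in each aliquot = 1/2 × 6.408 × 10^-3 = 3.204 × 10^-3 mol
n(H2C2O4) in the whole flask = 3.204 × 10^-3 × 100.0/25.00 = 0.01282 mol
mass of H2C2O4 = 0.01282 × 90.03 = 1.154 g
% H2C2O4 = 1.154 / 2.028 × 100 = 56.90 %

56.90 %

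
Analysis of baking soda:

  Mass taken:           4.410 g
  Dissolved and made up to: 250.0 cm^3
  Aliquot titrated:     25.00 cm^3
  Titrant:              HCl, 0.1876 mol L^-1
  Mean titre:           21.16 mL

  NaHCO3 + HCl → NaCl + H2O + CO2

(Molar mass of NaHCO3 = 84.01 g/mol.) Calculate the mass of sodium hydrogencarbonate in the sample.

n(HCl) per titration = 0.02116 × 0.1876 = 3.970 × 10^-3 mol
n(NaHCO3) in each aliquot = 3.970 × 10^-3 mol (1:1 ratio)
n(NaHCO3) in the whole flask = 3.970 × 10^-3 × 250.0/25.00 = 0.03970 mol
mass of NaHCO3 = 0.03970 × 84.01 = 3.335 g

3.335 g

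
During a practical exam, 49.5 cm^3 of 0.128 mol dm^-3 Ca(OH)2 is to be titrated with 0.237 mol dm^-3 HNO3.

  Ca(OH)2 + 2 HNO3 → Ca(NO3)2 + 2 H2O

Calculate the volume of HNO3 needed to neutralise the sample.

53.5 mL

n(Ca(OH)2) = 0.0495 L × 0.128 mol/L = 6.34 × 10^-3 mol
From the 2:1 stoichiometry, n(HNO3) = 2/1 × 6.34 × 10^-3 = 0.0127 mol
V(HNO3) = 0.0127 mol / 0.237 mol/L = 0.0535 L = 53.5 mL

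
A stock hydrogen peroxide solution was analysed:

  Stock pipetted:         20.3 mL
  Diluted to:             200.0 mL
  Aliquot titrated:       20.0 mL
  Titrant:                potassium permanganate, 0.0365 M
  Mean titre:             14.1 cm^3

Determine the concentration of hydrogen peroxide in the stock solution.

0.634 M

2 MnO4^- + 5 H2O2 + 6 H^+ → 2 Mn^2+ + 5 O2 + 8 H2O
n(KMnO4) = 0.0141 × 0.0365 = 5.15 × 10^-4 mol
From the 5:2 ratio, n(H2O2) in the aliquot = 5/2 × 5.15 × 10^-4 = 1.29 × 10^-3 mol
[H2O2]_dilute = 1.29 × 10^-3 / 0.0200 = 0.0643 mol/L
Dilution factor = 200.0 / 20.3 = 9.852
[H2O2]_stock = 0.0643 × 9.852 = 0.634 mol/L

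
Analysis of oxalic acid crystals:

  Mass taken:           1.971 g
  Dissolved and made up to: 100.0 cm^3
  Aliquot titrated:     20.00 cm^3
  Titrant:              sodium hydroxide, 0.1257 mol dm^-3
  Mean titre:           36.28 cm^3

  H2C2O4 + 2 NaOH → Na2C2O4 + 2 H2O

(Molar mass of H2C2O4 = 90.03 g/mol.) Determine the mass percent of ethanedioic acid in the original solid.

52.08 %

n(NaOH) per titration = 0.03628 × 0.1257 = 4.560 × 10^-3 mol
From the 1:2 ratio, n(H2C2O4) in each aliquot = 1/2 × 4.560 × 10^-3 = 2.280 × 10^-3 mol
n(H2C2O4) in the whole flask = 2.280 × 10^-3 × 100.0/20.00 = 0.01140 mol
mass of H2C2O4 = 0.01140 × 90.03 = 1.026 g
% H2C2O4 = 1.026 / 1.971 × 100 = 52.08 %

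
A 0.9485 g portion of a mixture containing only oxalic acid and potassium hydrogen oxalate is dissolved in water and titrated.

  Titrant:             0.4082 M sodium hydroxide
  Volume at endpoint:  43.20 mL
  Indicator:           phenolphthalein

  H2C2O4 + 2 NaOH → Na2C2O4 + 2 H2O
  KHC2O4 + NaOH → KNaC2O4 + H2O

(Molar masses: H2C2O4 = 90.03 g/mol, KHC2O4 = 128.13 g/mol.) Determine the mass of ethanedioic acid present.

n(NaOH) = 0.04320 × 0.4082 = 0.01763 mol
Let x = n(H2C2O4), y = n(KHC2O4).
Titrant: 2x + 1y = 0.01763;  mass: 90.03x + 128.13y = 0.9485
Solving, x = 7.887 × 10^-3 mol, y = 1.861 × 10^-3 mol
mass of H2C2O4 = 7.887 × 10^-3 × 90.03 = 0.7100 g

0.7100 g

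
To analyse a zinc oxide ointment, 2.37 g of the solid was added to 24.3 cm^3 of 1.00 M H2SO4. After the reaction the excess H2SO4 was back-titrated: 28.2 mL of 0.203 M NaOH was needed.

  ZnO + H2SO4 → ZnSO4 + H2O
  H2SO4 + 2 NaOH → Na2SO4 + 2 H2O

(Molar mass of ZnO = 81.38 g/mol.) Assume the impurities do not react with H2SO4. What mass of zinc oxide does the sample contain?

n(H2SO4) added = 0.0243 × 1.00 = 0.0243 mol
n(NaOH) used in back-titration = 0.0282 × 0.203 = 5.72 × 10^-3 mol
From the 1:2 ratio, n(H2SO4) left over = 1/2 × 5.72 × 10^-3 = 2.86 × 10^-3 mol
n(H2SO4) consumed by analyte = 0.0243 − 2.86 × 10^-3 = 0.0214 mol
n(ZnO) = 0.0214 mol (1:1 ratio)
mass of ZnO = 0.0214 × 81.38 = 1.74 g

1.74 g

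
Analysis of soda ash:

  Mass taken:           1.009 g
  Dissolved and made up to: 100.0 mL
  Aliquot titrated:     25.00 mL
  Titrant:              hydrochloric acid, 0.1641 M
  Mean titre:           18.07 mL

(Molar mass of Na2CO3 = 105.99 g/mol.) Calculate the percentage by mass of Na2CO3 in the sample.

62.30 %

Na2CO3 + 2 HCl → 2 NaCl + H2O + CO2
n(HCl) per titration = 0.01807 × 0.1641 = 2.965 × 10^-3 mol
From the 1:2 ratio, n(Na2CO3) in each aliquot = 1/2 × 2.965 × 10^-3 = 1.483 × 10^-3 mol
n(Na2CO3) in the whole flask = 1.483 × 10^-3 × 100.0/25.00 = 5.931 × 10^-3 mol
mass of Na2CO3 = 5.931 × 10^-3 × 105.99 = 0.6286 g
% Na2CO3 = 0.6286 / 1.009 × 100 = 62.30 %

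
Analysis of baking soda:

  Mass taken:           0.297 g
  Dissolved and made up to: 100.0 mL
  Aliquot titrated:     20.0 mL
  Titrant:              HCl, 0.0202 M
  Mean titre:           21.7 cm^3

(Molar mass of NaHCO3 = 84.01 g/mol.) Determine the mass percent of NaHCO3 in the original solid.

NaHCO3 + HCl → NaCl + H2O + CO2
n(HCl) per titration = 0.0217 × 0.0202 = 4.38 × 10^-4 mol
n(NaHCO3) in each aliquot = 4.38 × 10^-4 mol (1:1 ratio)
n(NaHCO3) in the whole flask = 4.38 × 10^-4 × 100.0/20.0 = 2.19 × 10^-3 mol
mass of NaHCO3 = 2.19 × 10^-3 × 84.01 = 0.184 g
% NaHCO3 = 0.184 / 0.297 × 100 = 62.0 %

62.0 %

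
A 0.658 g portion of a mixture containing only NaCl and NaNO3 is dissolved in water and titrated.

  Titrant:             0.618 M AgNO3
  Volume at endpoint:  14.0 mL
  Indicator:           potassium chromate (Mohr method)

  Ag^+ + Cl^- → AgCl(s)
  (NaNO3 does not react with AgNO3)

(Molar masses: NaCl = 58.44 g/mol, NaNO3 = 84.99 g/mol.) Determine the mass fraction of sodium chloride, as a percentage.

76.8 %

n(AgNO3) = 0.0140 × 0.618 = 8.65 × 10^-3 mol
Let x = n(NaCl), y = n(NaNO3).
Titrant: 1x = 8.65 × 10^-3;  mass: 58.44x + 84.99y = 0.658
Solving, x = 8.65 × 10^-3 mol, y = 1.79 × 10^-3 mol
mass of NaCl = 8.65 × 10^-3 × 58.44 = 0.506 g
% NaCl = 0.506 / 0.658 × 100 = 76.8 %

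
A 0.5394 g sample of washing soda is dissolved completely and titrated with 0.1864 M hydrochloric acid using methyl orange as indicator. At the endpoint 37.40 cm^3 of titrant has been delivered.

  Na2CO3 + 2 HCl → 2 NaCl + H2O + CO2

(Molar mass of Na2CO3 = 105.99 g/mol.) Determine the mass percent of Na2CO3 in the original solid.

n(HCl) = 0.03740 L × 0.1864 mol/L = 6.971 × 10^-3 mol
From the 1:2 ratio, n(Na2CO3) = 1/2 × 6.971 × 10^-3 = 3.486 × 10^-3 mol
mass of Na2CO3 = 3.486 × 10^-3 × 105.99 g/mol = 0.3694 g
% Na2CO3 = 0.3694 / 0.5394 × 100 = 68.49 %

68.49 %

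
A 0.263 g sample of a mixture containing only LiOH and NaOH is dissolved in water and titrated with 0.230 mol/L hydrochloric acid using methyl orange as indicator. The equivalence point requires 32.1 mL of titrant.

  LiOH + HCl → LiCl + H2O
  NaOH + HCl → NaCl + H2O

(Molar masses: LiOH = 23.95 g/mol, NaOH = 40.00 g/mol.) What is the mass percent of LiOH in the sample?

18.3 %

n(HCl) = 0.0321 × 0.230 = 7.38 × 10^-3 mol
Let x = n(LiOH), y = n(NaOH).
Titrant: 1x + 1y = 7.38 × 10^-3;  mass: 23.95x + 40.00y = 0.263
Solving, x = 2.01 × 10^-3 mol, y = 5.37 × 10^-3 mol
mass of LiOH = 2.01 × 10^-3 × 23.95 = 0.0482 g
% LiOH = 0.0482 / 0.263 × 100 = 18.3 %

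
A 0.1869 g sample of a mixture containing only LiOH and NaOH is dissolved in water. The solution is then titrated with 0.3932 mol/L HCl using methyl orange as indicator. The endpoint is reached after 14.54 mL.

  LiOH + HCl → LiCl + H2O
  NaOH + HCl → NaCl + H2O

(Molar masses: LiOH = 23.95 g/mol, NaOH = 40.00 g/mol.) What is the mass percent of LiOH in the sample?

33.36 %

n(HCl) = 0.01454 × 0.3932 = 5.717 × 10^-3 mol
Let x = n(LiOH), y = n(NaOH).
Titrant: 1x + 1y = 5.717 × 10^-3;  mass: 23.95x + 40.00y = 0.1869
Solving, x = 2.603 × 10^-3 mol, y = 3.114 × 10^-3 mol
mass of LiOH = 2.603 × 10^-3 × 23.95 = 0.06235 g
% LiOH = 0.06235 / 0.1869 × 100 = 33.36 %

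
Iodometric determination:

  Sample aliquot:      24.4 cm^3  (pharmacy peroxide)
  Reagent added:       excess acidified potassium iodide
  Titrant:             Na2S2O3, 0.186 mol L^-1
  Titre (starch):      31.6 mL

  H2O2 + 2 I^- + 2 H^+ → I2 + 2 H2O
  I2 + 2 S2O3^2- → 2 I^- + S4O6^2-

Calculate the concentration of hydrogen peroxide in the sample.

n(S2O3^2-) = 0.0316 × 0.186 = 5.88 × 10^-3 mol
n(I2) = n(S2O3^2-)/2 = 2.94 × 10^-3 mol
n(H2O2) in the aliquot = 2.94 × 10^-3 mol (1:1 ratio)
[H2O2] = 2.94 × 10^-3 / 0.0244 = 0.120 mol/L

0.120 mol/L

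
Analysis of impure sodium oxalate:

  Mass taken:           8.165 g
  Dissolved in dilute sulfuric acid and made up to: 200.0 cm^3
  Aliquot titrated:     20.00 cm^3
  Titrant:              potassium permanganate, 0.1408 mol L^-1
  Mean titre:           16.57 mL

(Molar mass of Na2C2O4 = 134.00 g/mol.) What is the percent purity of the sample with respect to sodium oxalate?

95.72 %

2 MnO4^- + 5 C2O4^2- + 16 H^+ → 2 Mn^2+ + 10 CO2 + 8 H2O
n(KMnO4) per titration = 0.01657 × 0.1408 = 2.333 × 10^-3 mol
From the 5:2 ratio, n(Na2C2O4) in each aliquot = 5/2 × 2.333 × 10^-3 = 5.833 × 10^-3 mol
n(Na2C2O4) in the whole flask = 5.833 × 10^-3 × 200.0/20.00 = 0.05833 mol
mass of Na2C2O4 = 0.05833 × 134.00 = 7.816 g
% Na2C2O4 = 7.816 / 8.165 × 100 = 95.72 %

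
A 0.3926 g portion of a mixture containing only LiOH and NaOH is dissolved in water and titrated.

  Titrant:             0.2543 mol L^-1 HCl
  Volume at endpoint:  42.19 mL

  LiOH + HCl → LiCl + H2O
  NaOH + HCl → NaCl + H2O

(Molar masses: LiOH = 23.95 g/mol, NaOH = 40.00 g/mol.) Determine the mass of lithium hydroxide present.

n(HCl) = 0.04219 × 0.2543 = 0.01073 mol
Let x = n(LiOH), y = n(NaOH).
Titrant: 1x + 1y = 0.01073;  mass: 23.95x + 40.00y = 0.3926
Solving, x = 2.278 × 10^-3 mol, y = 8.451 × 10^-3 mol
mass of LiOH = 2.278 × 10^-3 × 23.95 = 0.05455 g

0.05455 g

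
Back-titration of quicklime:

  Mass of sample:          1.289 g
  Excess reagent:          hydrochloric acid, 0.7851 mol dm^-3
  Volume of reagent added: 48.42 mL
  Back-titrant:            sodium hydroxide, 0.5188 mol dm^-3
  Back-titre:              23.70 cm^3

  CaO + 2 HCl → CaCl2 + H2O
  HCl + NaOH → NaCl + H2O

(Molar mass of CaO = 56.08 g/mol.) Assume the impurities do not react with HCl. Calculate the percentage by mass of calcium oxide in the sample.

55.95 %

n(HCl) added = 0.04842 × 0.7851 = 0.03801 mol
n(NaOH) used in back-titration = 0.02370 × 0.5188 = 0.01230 mol
n(HCl) left over = 0.01230 mol (1:1 ratio)
n(HCl) consumed by analyte = 0.03801 − 0.01230 = 0.02572 mol
From the 1:2 ratio, n(CaO) = 1/2 × 0.02572 = 0.01286 mol
mass of CaO = 0.01286 × 56.08 = 0.7212 g
% CaO = 0.7212 / 1.289 × 100 = 55.95 %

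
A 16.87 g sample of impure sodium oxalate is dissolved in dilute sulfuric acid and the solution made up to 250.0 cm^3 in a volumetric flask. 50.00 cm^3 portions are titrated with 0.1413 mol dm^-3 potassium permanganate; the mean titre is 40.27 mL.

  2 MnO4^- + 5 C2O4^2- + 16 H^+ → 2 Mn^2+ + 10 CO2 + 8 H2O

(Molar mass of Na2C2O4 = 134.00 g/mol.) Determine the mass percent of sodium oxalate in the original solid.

n(KMnO4) per titration = 0.04027 × 0.1413 = 5.690 × 10^-3 mol
From the 5:2 ratio, n(Na2C2O4) in each aliquot = 5/2 × 5.690 × 10^-3 = 0.01423 mol
n(Na2C2O4) in the whole flask = 0.01423 × 250.0/50.00 = 0.07113 mol
mass of Na2C2O4 = 0.07113 × 134.00 = 9.531 g
% Na2C2O4 = 9.531 / 16.87 × 100 = 56.50 %

56.50 %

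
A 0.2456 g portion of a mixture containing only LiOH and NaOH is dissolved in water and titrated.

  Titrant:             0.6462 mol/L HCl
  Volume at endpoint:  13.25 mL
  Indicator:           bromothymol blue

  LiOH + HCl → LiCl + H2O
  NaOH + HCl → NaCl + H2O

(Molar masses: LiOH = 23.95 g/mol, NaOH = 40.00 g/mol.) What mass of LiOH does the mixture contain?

0.1446 g

n(HCl) = 0.01325 × 0.6462 = 8.562 × 10^-3 mol
Let x = n(LiOH), y = n(NaOH).
Titrant: 1x + 1y = 8.562 × 10^-3;  mass: 23.95x + 40.00y = 0.2456
Solving, x = 6.037 × 10^-3 mol, y = 2.526 × 10^-3 mol
mass of LiOH = 6.037 × 10^-3 × 23.95 = 0.1446 g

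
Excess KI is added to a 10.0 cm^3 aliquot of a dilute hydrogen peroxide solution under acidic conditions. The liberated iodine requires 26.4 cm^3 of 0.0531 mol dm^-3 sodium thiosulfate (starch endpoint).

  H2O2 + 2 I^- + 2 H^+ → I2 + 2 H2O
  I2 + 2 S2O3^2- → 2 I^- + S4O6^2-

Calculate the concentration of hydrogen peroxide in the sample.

0.0701 mol/L

n(S2O3^2-) = 0.0264 × 0.0531 = 1.40 × 10^-3 mol
n(I2) = n(S2O3^2-)/2 = 7.01 × 10^-4 mol
n(H2O2) in the aliquot = 7.01 × 10^-4 mol (1:1 ratio)
[H2O2] = 7.01 × 10^-4 / 0.0100 = 0.0701 mol/L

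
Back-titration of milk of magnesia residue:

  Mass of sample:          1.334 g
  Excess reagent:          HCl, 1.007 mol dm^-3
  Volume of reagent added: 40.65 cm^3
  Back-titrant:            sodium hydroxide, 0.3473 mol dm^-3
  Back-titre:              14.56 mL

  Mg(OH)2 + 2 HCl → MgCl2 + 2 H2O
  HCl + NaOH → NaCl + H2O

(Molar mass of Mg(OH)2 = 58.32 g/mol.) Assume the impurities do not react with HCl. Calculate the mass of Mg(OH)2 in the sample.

1.046 g

n(HCl) added = 0.04065 × 1.007 = 0.04093 mol
n(NaOH) used in back-titration = 0.01456 × 0.3473 = 5.057 × 10^-3 mol
n(HCl) left over = 5.057 × 10^-3 mol (1:1 ratio)
n(HCl) consumed by analyte = 0.04093 − 5.057 × 10^-3 = 0.03588 mol
From the 1:2 ratio, n(Mg(OH)2) = 1/2 × 0.03588 = 0.01794 mol
mass of Mg(OH)2 = 0.01794 × 58.32 = 1.046 g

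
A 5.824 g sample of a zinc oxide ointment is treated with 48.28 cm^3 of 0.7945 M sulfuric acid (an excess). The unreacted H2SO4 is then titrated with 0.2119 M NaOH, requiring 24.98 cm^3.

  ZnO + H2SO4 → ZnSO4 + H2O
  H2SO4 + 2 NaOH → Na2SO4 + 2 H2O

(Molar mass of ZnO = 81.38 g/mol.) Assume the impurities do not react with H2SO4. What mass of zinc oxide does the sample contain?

2.906 g

n(H2SO4) added = 0.04828 × 0.7945 = 0.03836 mol
n(NaOH) used in back-titration = 0.02498 × 0.2119 = 5.293 × 10^-3 mol
From the 1:2 ratio, n(H2SO4) left over = 1/2 × 5.293 × 10^-3 = 2.647 × 10^-3 mol
n(H2SO4) consumed by analyte = 0.03836 − 2.647 × 10^-3 = 0.03571 mol
n(ZnO) = 0.03571 mol (1:1 ratio)
mass of ZnO = 0.03571 × 81.38 = 2.906 g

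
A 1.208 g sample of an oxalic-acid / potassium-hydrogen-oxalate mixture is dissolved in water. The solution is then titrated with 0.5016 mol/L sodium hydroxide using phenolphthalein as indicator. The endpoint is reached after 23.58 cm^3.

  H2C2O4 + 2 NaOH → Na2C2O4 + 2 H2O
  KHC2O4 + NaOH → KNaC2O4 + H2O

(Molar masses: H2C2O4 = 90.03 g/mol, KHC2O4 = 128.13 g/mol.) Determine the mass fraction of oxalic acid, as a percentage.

13.79 %

n(NaOH) = 0.02358 × 0.5016 = 0.01183 mol
Let x = n(H2C2O4), y = n(KHC2O4).
Titrant: 2x + 1y = 0.01183;  mass: 90.03x + 128.13y = 1.208
Solving, x = 1.850 × 10^-3 mol, y = 8.128 × 10^-3 mol
mass of H2C2O4 = 1.850 × 10^-3 × 90.03 = 0.1665 g
% H2C2O4 = 0.1665 / 1.208 × 100 = 13.79 %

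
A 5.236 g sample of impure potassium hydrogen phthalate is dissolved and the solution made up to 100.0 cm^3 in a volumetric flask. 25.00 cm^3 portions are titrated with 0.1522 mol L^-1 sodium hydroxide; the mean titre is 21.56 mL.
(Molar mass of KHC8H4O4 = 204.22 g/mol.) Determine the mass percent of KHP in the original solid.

KHC8H4O4 + NaOH → KNaC8H4O4 + H2O
n(NaOH) per titration = 0.02156 × 0.1522 = 3.281 × 10^-3 mol
n(KHC8H4O4) in each aliquot = 3.281 × 10^-3 mol (1:1 ratio)
n(KHC8H4O4) in the whole flask = 3.281 × 10^-3 × 100.0/25.00 = 0.01313 mol
mass of KHC8H4O4 = 0.01313 × 204.22 = 2.681 g
% KHC8H4O4 = 2.681 / 5.236 × 100 = 51.19 %

51.19 %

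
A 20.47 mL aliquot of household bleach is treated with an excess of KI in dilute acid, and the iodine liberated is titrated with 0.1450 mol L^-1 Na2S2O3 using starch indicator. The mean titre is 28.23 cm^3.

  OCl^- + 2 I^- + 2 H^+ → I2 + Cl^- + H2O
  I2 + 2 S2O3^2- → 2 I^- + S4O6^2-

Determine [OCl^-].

n(S2O3^2-) = 0.02823 × 0.1450 = 4.093 × 10^-3 mol
n(I2) = n(S2O3^2-)/2 = 2.047 × 10^-3 mol
n(OCl^-) in the aliquot = 2.047 × 10^-3 mol (1:1 ratio)
[OCl^-] = 2.047 × 10^-3 / 0.02047 = 0.09998 mol/L

0.09998 mol/L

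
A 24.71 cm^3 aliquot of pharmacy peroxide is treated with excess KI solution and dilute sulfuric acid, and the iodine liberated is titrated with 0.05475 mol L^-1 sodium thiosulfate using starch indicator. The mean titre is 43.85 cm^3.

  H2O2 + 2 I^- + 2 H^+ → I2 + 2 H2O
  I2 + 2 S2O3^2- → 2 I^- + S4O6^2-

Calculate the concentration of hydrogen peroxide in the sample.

0.04858 mol/L

n(S2O3^2-) = 0.04385 × 0.05475 = 2.401 × 10^-3 mol
n(I2) = n(S2O3^2-)/2 = 1.200 × 10^-3 mol
n(H2O2) in the aliquot = 1.200 × 10^-3 mol (1:1 ratio)
[H2O2] = 1.200 × 10^-3 / 0.02471 = 0.04858 mol/L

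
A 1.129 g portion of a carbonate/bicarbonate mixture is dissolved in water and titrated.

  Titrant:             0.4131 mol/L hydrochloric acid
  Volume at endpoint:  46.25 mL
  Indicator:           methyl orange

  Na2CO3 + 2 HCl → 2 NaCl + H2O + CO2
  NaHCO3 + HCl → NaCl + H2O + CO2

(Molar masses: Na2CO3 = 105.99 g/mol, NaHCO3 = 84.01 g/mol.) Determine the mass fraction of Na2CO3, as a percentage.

72.05 %

n(HCl) = 0.04625 × 0.4131 = 0.01911 mol
Let x = n(Na2CO3), y = n(NaHCO3).
Titrant: 2x + 1y = 0.01911;  mass: 105.99x + 84.01y = 1.129
Solving, x = 7.675 × 10^-3 mol, y = 3.756 × 10^-3 mol
mass of Na2CO3 = 7.675 × 10^-3 × 105.99 = 0.8135 g
% Na2CO3 = 0.8135 / 1.129 × 100 = 72.05 %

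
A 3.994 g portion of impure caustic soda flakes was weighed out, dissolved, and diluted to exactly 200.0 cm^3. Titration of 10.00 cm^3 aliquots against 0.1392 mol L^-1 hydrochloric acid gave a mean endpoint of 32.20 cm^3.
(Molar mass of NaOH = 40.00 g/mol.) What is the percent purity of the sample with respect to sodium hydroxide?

89.78 %

NaOH + HCl → NaCl + H2O
n(HCl) per titration = 0.03220 × 0.1392 = 4.482 × 10^-3 mol
n(NaOH) in each aliquot = 4.482 × 10^-3 mol (1:1 ratio)
n(NaOH) in the whole flask = 4.482 × 10^-3 × 200.0/10.00 = 0.08964 mol
mass of NaOH = 0.08964 × 40.00 = 3.586 g
% NaOH = 3.586 / 3.994 × 100 = 89.78 %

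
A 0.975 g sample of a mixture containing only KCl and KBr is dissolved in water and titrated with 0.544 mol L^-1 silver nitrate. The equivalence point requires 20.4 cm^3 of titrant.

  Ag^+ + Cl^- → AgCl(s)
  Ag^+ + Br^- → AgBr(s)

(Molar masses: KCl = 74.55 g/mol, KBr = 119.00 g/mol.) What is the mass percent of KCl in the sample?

59.5 %

n(AgNO3) = 0.0204 × 0.544 = 0.0111 mol
Let x = n(KCl), y = n(KBr).
Titrant: 1x + 1y = 0.0111;  mass: 74.55x + 119.00y = 0.975
Solving, x = 7.78 × 10^-3 mol, y = 3.32 × 10^-3 mol
mass of KCl = 7.78 × 10^-3 × 74.55 = 0.580 g
% KCl = 0.580 / 0.975 × 100 = 59.5 %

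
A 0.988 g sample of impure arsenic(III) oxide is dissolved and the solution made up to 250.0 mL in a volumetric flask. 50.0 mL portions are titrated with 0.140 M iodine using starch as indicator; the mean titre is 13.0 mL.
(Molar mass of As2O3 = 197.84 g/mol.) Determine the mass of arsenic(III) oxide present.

As2O3 + 2 I2 + 2 H2O → As2O5 + 4 HI
n(I2) per titration = 0.0130 × 0.140 = 1.82 × 10^-3 mol
From the 1:2 ratio, n(As2O3) in each aliquot = 1/2 × 1.82 × 10^-3 = 9.10 × 10^-4 mol
n(As2O3) in the whole flask = 9.10 × 10^-4 × 250.0/50.0 = 4.55 × 10^-3 mol
mass of As2O3 = 4.55 × 10^-3 × 197.84 = 0.900 g

0.900 g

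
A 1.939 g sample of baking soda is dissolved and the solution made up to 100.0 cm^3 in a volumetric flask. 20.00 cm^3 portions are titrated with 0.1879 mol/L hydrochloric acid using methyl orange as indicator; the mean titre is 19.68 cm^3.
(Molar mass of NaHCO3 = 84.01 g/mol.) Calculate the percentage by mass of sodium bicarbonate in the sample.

80.11 %

NaHCO3 + HCl → NaCl + H2O + CO2
n(HCl) per titration = 0.01968 × 0.1879 = 3.698 × 10^-3 mol
n(NaHCO3) in each aliquot = 3.698 × 10^-3 mol (1:1 ratio)
n(NaHCO3) in the whole flask = 3.698 × 10^-3 × 100.0/20.00 = 0.01849 mol
mass of NaHCO3 = 0.01849 × 84.01 = 1.553 g
% NaHCO3 = 1.553 / 1.939 × 100 = 80.11 %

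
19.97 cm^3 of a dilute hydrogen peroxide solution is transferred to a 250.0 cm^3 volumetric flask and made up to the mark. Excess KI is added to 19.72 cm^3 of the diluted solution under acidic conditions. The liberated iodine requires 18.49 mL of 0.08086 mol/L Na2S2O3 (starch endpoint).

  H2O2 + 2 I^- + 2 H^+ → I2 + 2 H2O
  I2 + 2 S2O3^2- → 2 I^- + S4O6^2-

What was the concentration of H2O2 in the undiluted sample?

n(S2O3^2-) = 0.01849 × 0.08086 = 1.495 × 10^-3 mol
n(I2) = n(S2O3^2-)/2 = 7.476 × 10^-4 mol
n(H2O2) in the aliquot = 7.476 × 10^-4 mol (1:1 ratio)
[H2O2]_dilute = 7.476 × 10^-4 / 0.01972 = 0.03791 mol/L
[H2O2]_original = 0.03791 × 250.0/19.97 = 0.4746 mol/L

0.4746 mol/L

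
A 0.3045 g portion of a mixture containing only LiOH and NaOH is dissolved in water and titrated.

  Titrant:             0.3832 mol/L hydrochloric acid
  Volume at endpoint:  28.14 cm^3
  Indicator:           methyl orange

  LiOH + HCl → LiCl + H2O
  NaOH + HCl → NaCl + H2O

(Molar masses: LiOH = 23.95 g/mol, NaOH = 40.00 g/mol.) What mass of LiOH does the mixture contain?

n(HCl) = 0.02814 × 0.3832 = 0.01078 mol
Let x = n(LiOH), y = n(NaOH).
Titrant: 1x + 1y = 0.01078;  mass: 23.95x + 40.00y = 0.3045
Solving, x = 7.902 × 10^-3 mol, y = 2.881 × 10^-3 mol
mass of LiOH = 7.902 × 10^-3 × 23.95 = 0.1893 g

0.1893 g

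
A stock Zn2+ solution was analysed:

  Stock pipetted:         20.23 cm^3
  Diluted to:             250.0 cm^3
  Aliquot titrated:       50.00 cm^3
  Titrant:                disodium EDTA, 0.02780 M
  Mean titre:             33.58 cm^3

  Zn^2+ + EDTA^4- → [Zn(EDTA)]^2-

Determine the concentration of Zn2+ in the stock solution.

0.2307 M

n(EDTA) = 0.03358 × 0.02780 = 9.335 × 10^-4 mol
n(Zn2+) in the aliquot = 9.335 × 10^-4 mol (1:1 ratio)
[Zn2+]_dilute = 9.335 × 10^-4 / 0.05000 = 0.01867 mol/L
Dilution factor = 250.0 / 20.23 = 12.36
[Zn2+]_stock = 0.01867 × 12.36 = 0.2307 mol/L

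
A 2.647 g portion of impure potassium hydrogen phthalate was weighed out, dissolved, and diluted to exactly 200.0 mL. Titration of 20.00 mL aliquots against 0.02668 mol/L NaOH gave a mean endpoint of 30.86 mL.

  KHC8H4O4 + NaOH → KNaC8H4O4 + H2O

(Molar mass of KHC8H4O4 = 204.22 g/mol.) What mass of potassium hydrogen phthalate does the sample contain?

n(NaOH) per titration = 0.03086 × 0.02668 = 8.233 × 10^-4 mol
n(KHC8H4O4) in each aliquot = 8.233 × 10^-4 mol (1:1 ratio)
n(KHC8H4O4) in the whole flask = 8.233 × 10^-4 × 200.0/20.00 = 8.233 × 10^-3 mol
mass of KHC8H4O4 = 8.233 × 10^-3 × 204.22 = 1.681 g

1.681 g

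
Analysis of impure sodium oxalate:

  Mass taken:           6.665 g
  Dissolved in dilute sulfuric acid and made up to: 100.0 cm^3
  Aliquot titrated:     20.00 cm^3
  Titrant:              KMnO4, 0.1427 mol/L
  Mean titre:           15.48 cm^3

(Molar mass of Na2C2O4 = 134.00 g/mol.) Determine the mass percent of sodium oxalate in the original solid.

55.51 %

2 MnO4^- + 5 C2O4^2- + 16 H^+ → 2 Mn^2+ + 10 CO2 + 8 H2O
n(KMnO4) per titration = 0.01548 × 0.1427 = 2.209 × 10^-3 mol
From the 5:2 ratio, n(Na2C2O4) in each aliquot = 5/2 × 2.209 × 10^-3 = 5.522 × 10^-3 mol
n(Na2C2O4) in the whole flask = 5.522 × 10^-3 × 100.0/20.00 = 0.02761 mol
mass of Na2C2O4 = 0.02761 × 134.00 = 3.700 g
% Na2C2O4 = 3.700 / 6.665 × 100 = 55.51 %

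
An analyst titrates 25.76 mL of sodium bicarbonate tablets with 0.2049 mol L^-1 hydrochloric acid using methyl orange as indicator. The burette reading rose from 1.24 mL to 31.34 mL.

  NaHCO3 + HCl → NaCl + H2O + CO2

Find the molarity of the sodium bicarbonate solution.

n(HCl) = 0.03010 L × 0.2049 mol/L = 6.167 × 10^-3 mol
n(NaHCO3) = 6.167 × 10^-3 mol (1:1 mole ratio)
[NaHCO3] = 6.167 × 10^-3 mol / 0.02576 L = 0.2394 mol/L

0.2394 mol/L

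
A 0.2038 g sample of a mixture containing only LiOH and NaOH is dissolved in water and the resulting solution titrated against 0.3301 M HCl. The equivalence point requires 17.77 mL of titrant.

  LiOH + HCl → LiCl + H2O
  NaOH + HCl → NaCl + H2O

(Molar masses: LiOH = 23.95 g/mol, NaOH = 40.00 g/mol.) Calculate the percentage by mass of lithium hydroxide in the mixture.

n(HCl) = 0.01777 × 0.3301 = 5.866 × 10^-3 mol
Let x = n(LiOH), y = n(NaOH).
Titrant: 1x + 1y = 5.866 × 10^-3;  mass: 23.95x + 40.00y = 0.2038
Solving, x = 1.921 × 10^-3 mol, y = 3.945 × 10^-3 mol
mass of LiOH = 1.921 × 10^-3 × 23.95 = 0.04601 g
% LiOH = 0.04601 / 0.2038 × 100 = 22.58 %

22.58 %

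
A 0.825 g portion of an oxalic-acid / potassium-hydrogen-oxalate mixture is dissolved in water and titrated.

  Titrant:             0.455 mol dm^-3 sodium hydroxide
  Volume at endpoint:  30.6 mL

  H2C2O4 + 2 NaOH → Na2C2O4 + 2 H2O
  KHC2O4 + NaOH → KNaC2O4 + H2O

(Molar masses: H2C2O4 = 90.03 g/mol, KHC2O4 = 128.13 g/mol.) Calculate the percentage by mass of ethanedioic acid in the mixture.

n(NaOH) = 0.0306 × 0.455 = 0.0139 mol
Let x = n(H2C2O4), y = n(KHC2O4).
Titrant: 2x + 1y = 0.0139;  mass: 90.03x + 128.13y = 0.825
Solving, x = 5.77 × 10^-3 mol, y = 2.39 × 10^-3 mol
mass of H2C2O4 = 5.77 × 10^-3 × 90.03 = 0.519 g
% H2C2O4 = 0.519 / 0.825 × 100 = 63.0 %

63.0 %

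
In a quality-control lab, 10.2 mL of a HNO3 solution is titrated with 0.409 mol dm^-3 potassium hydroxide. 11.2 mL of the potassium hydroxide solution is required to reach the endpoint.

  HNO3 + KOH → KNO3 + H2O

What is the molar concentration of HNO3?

n(KOH) = 0.0112 L × 0.409 mol/L = 4.58 × 10^-3 mol
n(HNO3) = 4.58 × 10^-3 mol (1:1 mole ratio)
[HNO3] = 4.58 × 10^-3 mol / 0.0102 L = 0.449 mol/L

0.449 mol/L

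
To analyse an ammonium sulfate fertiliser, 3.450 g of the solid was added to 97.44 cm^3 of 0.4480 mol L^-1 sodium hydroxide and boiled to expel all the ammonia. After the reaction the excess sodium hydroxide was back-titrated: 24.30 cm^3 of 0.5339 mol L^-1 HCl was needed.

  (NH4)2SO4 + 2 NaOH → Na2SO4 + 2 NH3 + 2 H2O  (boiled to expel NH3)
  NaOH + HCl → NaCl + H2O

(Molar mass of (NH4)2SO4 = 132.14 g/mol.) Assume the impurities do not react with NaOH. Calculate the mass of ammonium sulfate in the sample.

2.027 g

n(NaOH) added = 0.09744 × 0.4480 = 0.04365 mol
n(HCl) used in back-titration = 0.02430 × 0.5339 = 0.01297 mol
n(NaOH) left over = 0.01297 mol (1:1 ratio)
n(NaOH) consumed by analyte = 0.04365 − 0.01297 = 0.03068 mol
From the 1:2 ratio, n((NH4)2SO4) = 1/2 × 0.03068 = 0.01534 mol
mass of (NH4)2SO4 = 0.01534 × 132.14 = 2.027 g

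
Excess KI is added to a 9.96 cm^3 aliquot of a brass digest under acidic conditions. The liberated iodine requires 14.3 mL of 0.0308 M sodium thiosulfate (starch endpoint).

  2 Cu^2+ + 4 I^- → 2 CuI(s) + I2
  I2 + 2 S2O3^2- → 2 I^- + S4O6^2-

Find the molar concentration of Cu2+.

n(S2O3^2-) = 0.0143 × 0.0308 = 4.40 × 10^-4 mol
n(I2) = n(S2O3^2-)/2 = 2.20 × 10^-4 mol
From the 2:1 ratio, n(Cu2+) in the aliquot = 2/1 × 2.20 × 10^-4 = 4.40 × 10^-4 mol
[Cu2+] = 4.40 × 10^-4 / 0.00996 = 0.0442 mol/L

0.0442 M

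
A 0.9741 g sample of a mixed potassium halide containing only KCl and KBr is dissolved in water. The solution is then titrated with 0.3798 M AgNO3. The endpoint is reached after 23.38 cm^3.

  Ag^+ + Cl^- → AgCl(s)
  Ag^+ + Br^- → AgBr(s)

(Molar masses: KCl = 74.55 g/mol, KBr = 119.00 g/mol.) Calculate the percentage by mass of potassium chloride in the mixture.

14.22 %

n(AgNO3) = 0.02338 × 0.3798 = 8.880 × 10^-3 mol
Let x = n(KCl), y = n(KBr).
Titrant: 1x + 1y = 8.880 × 10^-3;  mass: 74.55x + 119.00y = 0.9741
Solving, x = 1.858 × 10^-3 mol, y = 7.022 × 10^-3 mol
mass of KCl = 1.858 × 10^-3 × 74.55 = 0.1385 g
% KCl = 0.1385 / 0.9741 × 100 = 14.22 %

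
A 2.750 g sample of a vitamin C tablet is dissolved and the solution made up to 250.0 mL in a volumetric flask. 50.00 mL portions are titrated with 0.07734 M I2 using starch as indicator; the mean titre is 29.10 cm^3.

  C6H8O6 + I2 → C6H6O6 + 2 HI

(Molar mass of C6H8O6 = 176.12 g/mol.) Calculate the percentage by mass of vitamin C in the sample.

n(I2) per titration = 0.02910 × 0.07734 = 2.251 × 10^-3 mol
n(C6H8O6) in each aliquot = 2.251 × 10^-3 mol (1:1 ratio)
n(C6H8O6) in the whole flask = 2.251 × 10^-3 × 250.0/50.00 = 0.01125 mol
mass of C6H8O6 = 0.01125 × 176.12 = 1.982 g
% C6H8O6 = 1.982 / 2.750 × 100 = 72.07 %

72.07 %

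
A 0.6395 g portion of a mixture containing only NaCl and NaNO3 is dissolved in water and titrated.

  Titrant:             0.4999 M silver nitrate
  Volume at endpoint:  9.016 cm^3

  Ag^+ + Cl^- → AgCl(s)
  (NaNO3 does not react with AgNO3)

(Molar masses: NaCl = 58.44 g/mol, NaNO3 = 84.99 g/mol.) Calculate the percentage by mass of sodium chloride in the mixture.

41.19 %

n(AgNO3) = 0.009016 × 0.4999 = 4.507 × 10^-3 mol
Let x = n(NaCl), y = n(NaNO3).
Titrant: 1x = 4.507 × 10^-3;  mass: 58.44x + 84.99y = 0.6395
Solving, x = 4.507 × 10^-3 mol, y = 4.425 × 10^-3 mol
mass of NaCl = 4.507 × 10^-3 × 58.44 = 0.2634 g
% NaCl = 0.2634 / 0.6395 × 100 = 41.19 %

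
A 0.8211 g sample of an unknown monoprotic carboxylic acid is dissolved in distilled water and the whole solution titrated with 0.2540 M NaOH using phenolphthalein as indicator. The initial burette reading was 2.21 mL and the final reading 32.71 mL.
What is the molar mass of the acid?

n(NaOH) = 0.03050 L × 0.2540 mol/L = 7.747 × 10^-3 mol
n(HA) = 7.747 × 10^-3 mol (1:1 ratio)
M = m / n = 0.8211 g / 7.747 × 10^-3 mol = 106.0 g/mol

106.0 g/mol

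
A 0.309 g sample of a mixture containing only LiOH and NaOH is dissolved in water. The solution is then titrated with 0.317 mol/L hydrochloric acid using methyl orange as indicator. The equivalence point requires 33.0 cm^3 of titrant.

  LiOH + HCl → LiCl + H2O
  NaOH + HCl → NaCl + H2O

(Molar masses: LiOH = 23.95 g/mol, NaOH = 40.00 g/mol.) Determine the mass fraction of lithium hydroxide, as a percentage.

n(HCl) = 0.0330 × 0.317 = 0.0105 mol
Let x = n(LiOH), y = n(NaOH).
Titrant: 1x + 1y = 0.0105;  mass: 23.95x + 40.00y = 0.309
Solving, x = 6.82 × 10^-3 mol, y = 3.64 × 10^-3 mol
mass of LiOH = 6.82 × 10^-3 × 23.95 = 0.163 g
% LiOH = 0.163 / 0.309 × 100 = 52.9 %

52.9 %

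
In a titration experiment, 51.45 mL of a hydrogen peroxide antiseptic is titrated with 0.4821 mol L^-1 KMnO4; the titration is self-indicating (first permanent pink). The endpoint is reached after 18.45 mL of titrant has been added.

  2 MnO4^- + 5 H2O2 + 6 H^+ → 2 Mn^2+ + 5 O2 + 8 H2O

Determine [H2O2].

0.4322 mol/L

n(KMnO4) = 0.01845 L × 0.4821 mol/L = 8.895 × 10^-3 mol
From the 5:2 mole ratio, n(H2O2) = 5/2 × 8.895 × 10^-3 = 0.02224 mol
[H2O2] = 0.02224 mol / 0.05145 L = 0.4322 mol/L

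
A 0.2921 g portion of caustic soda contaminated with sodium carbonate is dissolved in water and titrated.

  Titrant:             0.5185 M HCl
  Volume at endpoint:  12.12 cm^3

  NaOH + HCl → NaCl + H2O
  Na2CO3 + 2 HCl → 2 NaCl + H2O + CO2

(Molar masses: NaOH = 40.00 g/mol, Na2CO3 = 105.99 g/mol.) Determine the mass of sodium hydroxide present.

0.1260 g

n(HCl) = 0.01212 × 0.5185 = 6.284 × 10^-3 mol
Let x = n(NaOH), y = n(Na2CO3).
Titrant: 1x + 2y = 6.284 × 10^-3;  mass: 40.00x + 105.99y = 0.2921
Solving, x = 3.150 × 10^-3 mol, y = 1.567 × 10^-3 mol
mass of NaOH = 3.150 × 10^-3 × 40.00 = 0.1260 g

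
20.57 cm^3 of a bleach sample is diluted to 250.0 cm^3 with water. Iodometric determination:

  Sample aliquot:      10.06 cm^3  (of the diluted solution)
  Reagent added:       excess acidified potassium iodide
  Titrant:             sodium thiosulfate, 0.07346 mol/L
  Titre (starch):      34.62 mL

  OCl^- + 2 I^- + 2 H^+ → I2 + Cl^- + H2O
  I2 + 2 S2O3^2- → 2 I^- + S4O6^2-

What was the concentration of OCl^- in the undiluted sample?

1.536 mol/L

n(S2O3^2-) = 0.03462 × 0.07346 = 2.543 × 10^-3 mol
n(I2) = n(S2O3^2-)/2 = 1.272 × 10^-3 mol
n(OCl^-) in the aliquot = 1.272 × 10^-3 mol (1:1 ratio)
[OCl^-]_dilute = 1.272 × 10^-3 / 0.01006 = 0.1264 mol/L
[OCl^-]_original = 0.1264 × 250.0/20.57 = 1.536 mol/L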